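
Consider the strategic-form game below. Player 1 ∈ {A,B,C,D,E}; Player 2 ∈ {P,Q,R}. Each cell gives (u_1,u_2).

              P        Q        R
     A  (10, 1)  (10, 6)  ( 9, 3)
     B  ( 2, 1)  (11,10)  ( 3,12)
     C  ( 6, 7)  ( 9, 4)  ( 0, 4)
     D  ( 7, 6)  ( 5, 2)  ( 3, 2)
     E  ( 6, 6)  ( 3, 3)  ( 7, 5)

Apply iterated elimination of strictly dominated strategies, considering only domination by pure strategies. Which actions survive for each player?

Remaining: P1:{A,B} P2:{Q,R}

P1 drop C (A beats it: P:10>6 Q:10>9 R:9>0)
P1 drop D (A beats it: P:10>7 Q:10>5 R:9>3)
P1 drop E (A beats it: P:10>6 Q:10>3 R:9>7)
P2 drop P (Q beats it: A:6>1 B:10>1)
P1→{A,B} P2→{Q,R}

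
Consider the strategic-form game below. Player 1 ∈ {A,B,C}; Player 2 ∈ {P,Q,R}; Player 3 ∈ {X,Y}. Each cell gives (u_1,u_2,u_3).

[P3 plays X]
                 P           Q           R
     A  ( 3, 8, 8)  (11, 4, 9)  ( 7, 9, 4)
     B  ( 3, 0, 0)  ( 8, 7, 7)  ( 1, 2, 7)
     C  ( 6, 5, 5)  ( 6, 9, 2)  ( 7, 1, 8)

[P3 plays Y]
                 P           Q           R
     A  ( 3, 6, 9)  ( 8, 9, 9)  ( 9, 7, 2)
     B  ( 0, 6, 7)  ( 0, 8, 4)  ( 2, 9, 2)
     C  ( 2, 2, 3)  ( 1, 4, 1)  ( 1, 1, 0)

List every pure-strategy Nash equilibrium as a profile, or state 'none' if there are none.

(A,P,X): not NE [P1→C gives 6>3; P2→R gives 9>8; P3→Y gives 9>8]
(A,P,Y): not NE [P2→Q gives 9>6]
(A,Q,X): not NE [P2→R gives 9>4]
(A,Q,Y): NE
(A,R,X): NE
(A,R,Y): not NE [P2→Q gives 9>7; P3→X gives 4>2]
(B,P,X): not NE [P1→C gives 6>3; P2→Q gives 7>0; P3→Y gives 7>0]
(B,P,Y): not NE [P1→A gives 3>0; P2→R gives 9>6]
(B,Q,X): not NE [P1→A gives 11>8]
(B,Q,Y): not NE [P1→A gives 8>0; P2→R gives 9>8; P3→X gives 7>4]
(B,R,X): not NE [P1→C gives 7>1; P2→Q gives 7>2]
(B,R,Y): not NE [P1→A gives 9>2; P3→X gives 7>2]
(C,P,X): not NE [P2→Q gives 9>5]
(C,P,Y): not NE [P1→A gives 3>2; P2→Q gives 4>2; P3→X gives 5>3]
(C,Q,X): not NE [P1→A gives 11>6]
(C,Q,Y): not NE [P1→A gives 8>1; P3→X gives 2>1]
(C,R,X): not NE [P2→Q gives 9>1]
(C,R,Y): not NE [P1→A gives 9>1; P2→Q gives 4>1; P3→X gives 8>0]

Nash profiles: (A,Q,Y), (A,R,X)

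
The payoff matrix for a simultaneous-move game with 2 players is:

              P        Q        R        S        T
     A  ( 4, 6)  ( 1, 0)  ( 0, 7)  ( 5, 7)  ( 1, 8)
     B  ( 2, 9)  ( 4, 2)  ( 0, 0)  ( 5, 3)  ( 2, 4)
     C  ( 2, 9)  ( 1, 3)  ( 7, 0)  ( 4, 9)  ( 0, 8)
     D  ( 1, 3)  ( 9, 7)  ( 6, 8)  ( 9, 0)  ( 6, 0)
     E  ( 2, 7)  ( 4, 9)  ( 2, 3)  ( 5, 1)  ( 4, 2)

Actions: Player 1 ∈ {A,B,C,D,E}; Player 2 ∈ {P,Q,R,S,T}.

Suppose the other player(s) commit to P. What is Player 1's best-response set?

u_1(A vs P) = 4
u_1(B vs P) = 2
u_1(C vs P) = 2
u_1(D vs P) = 1
u_1(E vs P) = 2
max payoff 4 at {A}

BR_1 = {A}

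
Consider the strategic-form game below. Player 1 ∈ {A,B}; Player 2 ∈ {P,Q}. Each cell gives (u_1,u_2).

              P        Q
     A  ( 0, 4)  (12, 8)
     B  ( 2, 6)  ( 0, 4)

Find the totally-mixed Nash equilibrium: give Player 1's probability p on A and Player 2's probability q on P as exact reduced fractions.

P1 indiff ⇒ q·0+(1-q)·12 = q·2+(1-q)·0 ⇒ q(-2) = (1-q)(-12) ⇒ q = 6/7
P2 indiff ⇒ p·4+(1-p)·6 = p·8+(1-p)·4 ⇒ p(-4) = (1-p)(-2) ⇒ p = 1/3

(p,q) = (1/3, 6/7)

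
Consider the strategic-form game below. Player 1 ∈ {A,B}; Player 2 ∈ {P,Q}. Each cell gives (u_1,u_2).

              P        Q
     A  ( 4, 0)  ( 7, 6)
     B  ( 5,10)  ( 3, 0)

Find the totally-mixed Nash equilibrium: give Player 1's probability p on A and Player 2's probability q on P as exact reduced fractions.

P1 indiff ⇒ q·4+(1-q)·7 = q·5+(1-q)·3 ⇒ q(-1) = (1-q)(-4) ⇒ q = 4/5
P2 indiff ⇒ p·0+(1-p)·10 = p·6+(1-p)·0 ⇒ p(-6) = (1-p)(-10) ⇒ p = 5/8

(p,q) = (5/8, 4/5)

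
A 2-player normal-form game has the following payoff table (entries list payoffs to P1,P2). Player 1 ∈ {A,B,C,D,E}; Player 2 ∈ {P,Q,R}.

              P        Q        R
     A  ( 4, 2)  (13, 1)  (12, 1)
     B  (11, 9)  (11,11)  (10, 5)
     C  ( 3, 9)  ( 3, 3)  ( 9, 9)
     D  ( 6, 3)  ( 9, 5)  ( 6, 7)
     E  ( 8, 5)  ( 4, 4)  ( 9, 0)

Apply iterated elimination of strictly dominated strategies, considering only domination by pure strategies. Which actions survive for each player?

P1 drop C (A beats it: P:4>3 Q:13>3 R:12>9)
P1 drop D (B beats it: P:11>6 Q:11>9 R:10>6)
P1 drop E (B beats it: P:11>8 Q:11>4 R:10>9)
P2 drop R (P beats it: A:2>1 B:9>5)
P1→{A,B} P2→{P,Q}

Remaining: P1:{A,B} P2:{P,Q}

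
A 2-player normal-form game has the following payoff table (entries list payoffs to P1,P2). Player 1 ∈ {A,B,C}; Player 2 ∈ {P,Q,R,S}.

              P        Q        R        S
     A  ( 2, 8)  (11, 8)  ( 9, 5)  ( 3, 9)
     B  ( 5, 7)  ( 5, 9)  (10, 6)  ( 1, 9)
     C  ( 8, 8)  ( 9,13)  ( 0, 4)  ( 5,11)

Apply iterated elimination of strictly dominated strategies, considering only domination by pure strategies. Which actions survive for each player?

Remaining: P1:{A,C} P2:{Q,S}

P2 drop P (S beats it: A:9>8 B:9>7 C:11>8)
P2 drop R (Q beats it: A:8>5 B:9>6 C:13>4)
P1 drop B (A beats it: Q:11>5 S:3>1)
P1→{A,C} P2→{Q,S}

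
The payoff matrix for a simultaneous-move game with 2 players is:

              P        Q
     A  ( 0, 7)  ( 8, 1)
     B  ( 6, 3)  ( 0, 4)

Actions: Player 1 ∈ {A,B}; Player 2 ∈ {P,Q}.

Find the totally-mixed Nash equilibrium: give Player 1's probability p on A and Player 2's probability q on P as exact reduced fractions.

P1 indiff ⇒ q·0+(1-q)·8 = q·6+(1-q)·0 ⇒ q(-6) = (1-q)(-8) ⇒ q = 4/7
P2 indiff ⇒ p·7+(1-p)·3 = p·1+(1-p)·4 ⇒ p(6) = (1-p)(1) ⇒ p = 1/7

P1 mixes 1/7 on A; P2 mixes 4/7 on P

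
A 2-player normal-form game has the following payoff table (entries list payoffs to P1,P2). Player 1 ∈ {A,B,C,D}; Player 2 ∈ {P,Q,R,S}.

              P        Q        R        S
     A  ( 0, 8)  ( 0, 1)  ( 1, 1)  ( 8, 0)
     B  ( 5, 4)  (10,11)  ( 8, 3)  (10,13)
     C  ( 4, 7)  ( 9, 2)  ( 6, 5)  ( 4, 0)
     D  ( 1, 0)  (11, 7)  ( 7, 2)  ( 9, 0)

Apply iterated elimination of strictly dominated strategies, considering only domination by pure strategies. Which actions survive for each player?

P1 drop A (B beats it: P:5>0 Q:10>0 R:8>1 S:10>8)
P1 drop C (B beats it: P:5>4 Q:10>9 R:8>6 S:10>4)
P2 drop P (Q beats it: B:11>4 D:7>0)
P2 drop R (Q beats it: B:11>3 D:7>2)
P1→{B,D} P2→{Q,S}

IESDS → P1:{B,D} P2:{Q,S}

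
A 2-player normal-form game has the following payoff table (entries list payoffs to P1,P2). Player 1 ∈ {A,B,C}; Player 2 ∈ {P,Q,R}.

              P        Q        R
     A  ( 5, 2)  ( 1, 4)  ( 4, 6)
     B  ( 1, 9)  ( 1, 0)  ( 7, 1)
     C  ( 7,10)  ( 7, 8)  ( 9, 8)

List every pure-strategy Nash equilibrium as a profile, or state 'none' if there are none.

(A,P): not NE [P1→C gives 7>5; P2→R gives 6>2]
(A,Q): not NE [P1→C gives 7>1; P2→R gives 6>4]
(A,R): not NE [P1→C gives 9>4]
(B,P): not NE [P1→C gives 7>1]
(B,Q): not NE [P1→C gives 7>1; P2→P gives 9>0]
(B,R): not NE [P1→C gives 9>7; P2→P gives 9>1]
(C,P): NE
(C,Q): not NE [P2→P gives 10>8]
(C,R): not NE [P2→P gives 10>8]

NE set: (C,P)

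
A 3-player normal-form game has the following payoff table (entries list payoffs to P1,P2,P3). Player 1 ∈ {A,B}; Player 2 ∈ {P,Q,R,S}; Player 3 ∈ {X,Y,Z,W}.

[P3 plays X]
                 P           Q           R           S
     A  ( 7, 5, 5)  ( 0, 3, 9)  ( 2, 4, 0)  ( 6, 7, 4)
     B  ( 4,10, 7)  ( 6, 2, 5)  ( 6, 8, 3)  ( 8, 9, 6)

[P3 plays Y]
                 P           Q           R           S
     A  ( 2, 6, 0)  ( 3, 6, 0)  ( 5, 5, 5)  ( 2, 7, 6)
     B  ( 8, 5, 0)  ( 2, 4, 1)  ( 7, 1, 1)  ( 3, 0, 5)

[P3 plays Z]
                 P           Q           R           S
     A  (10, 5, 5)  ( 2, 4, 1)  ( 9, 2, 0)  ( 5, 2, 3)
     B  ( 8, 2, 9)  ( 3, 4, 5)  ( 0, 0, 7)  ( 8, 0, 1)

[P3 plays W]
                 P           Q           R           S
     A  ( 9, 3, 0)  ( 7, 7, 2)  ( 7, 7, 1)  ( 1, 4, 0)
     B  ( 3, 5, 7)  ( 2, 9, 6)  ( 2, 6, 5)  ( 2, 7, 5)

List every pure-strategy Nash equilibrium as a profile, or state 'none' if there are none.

(A,P,X): not NE [P2→S gives 7>5]
(A,P,Y): not NE [P1→B gives 8>2; P2→S gives 7>6; P3→Z gives 5>0]
(A,P,Z): NE
(A,P,W): not NE [P2→R gives 7>3; P3→Z gives 5>0]
(A,Q,X): not NE [P1→B gives 6>0; P2→S gives 7>3]
(A,Q,Y): not NE [P2→S gives 7>6; P3→X gives 9>0]
(A,Q,Z): not NE [P1→B gives 3>2; P2→P gives 5>4; P3→X gives 9>1]
(A,Q,W): not NE [P3→X gives 9>2]
(A,R,X): not NE [P1→B gives 6>2; P2→S gives 7>4; P3→Y gives 5>0]
(A,R,Y): not NE [P1→B gives 7>5; P2→S gives 7>5]
(A,R,Z): not NE [P2→P gives 5>2; P3→Y gives 5>0]
(A,R,W): not NE [P3→Y gives 5>1]
(A,S,X): not NE [P1→B gives 8>6; P3→Y gives 6>4]
(A,S,Y): not NE [P1→B gives 3>2]
(A,S,Z): not NE [P1→B gives 8>5; P2→P gives 5>2; P3→Y gives 6>3]
(A,S,W): not NE [P1→B gives 2>1; P2→R gives 7>4; P3→Y gives 6>0]
(B,P,X): not NE [P1→A gives 7>4; P3→Z gives 9>7]
(B,P,Y): not NE [P3→Z gives 9>0]
(B,P,Z): not NE [P1→A gives 10>8; P2→Q gives 4>2]
(B,P,W): not NE [P1→A gives 9>3; P2→Q gives 9>5; P3→Z gives 9>7]
(B,Q,X): not NE [P2→P gives 10>2; P3→W gives 6>5]
(B,Q,Y): not NE [P1→A gives 3>2; P2→P gives 5>4; P3→W gives 6>1]
(B,Q,Z): not NE [P3→W gives 6>5]
(B,Q,W): not NE [P1→A gives 7>2]
(B,R,X): not NE [P2→P gives 10>8; P3→Z gives 7>3]
(B,R,Y): not NE [P2→P gives 5>1; P3→Z gives 7>1]
(B,R,Z): not NE [P1→A gives 9>0; P2→Q gives 4>0]
(B,R,W): not NE [P1→A gives 7>2; P2→Q gives 9>6; P3→Z gives 7>5]
(B,S,X): not NE [P2→P gives 10>9]
(B,S,Y): not NE [P2→P gives 5>0; P3→X gives 6>5]
(B,S,Z): not NE [P2→Q gives 4>0; P3→X gives 6>1]
(B,S,W): not NE [P2→Q gives 9>7; P3→X gives 6>5]

NE set: (A,P,Z)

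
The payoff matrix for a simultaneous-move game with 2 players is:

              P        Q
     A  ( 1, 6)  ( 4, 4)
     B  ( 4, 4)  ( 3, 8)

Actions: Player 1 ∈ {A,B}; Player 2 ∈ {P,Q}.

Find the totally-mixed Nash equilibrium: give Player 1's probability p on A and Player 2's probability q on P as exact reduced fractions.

P1 indiff ⇒ q·1+(1-q)·4 = q·4+(1-q)·3 ⇒ q(-3) = (1-q)(-1) ⇒ q = 1/4
P2 indiff ⇒ p·6+(1-p)·4 = p·4+(1-p)·8 ⇒ p(2) = (1-p)(4) ⇒ p = 2/3

p=2/3, q=1/4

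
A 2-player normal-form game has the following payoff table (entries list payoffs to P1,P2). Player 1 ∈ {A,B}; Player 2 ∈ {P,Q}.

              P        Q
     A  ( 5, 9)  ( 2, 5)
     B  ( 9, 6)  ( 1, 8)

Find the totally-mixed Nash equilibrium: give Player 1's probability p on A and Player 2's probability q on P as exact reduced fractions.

P1 mixes 1/3 on A; P2 mixes 1/5 on P

P1 indiff ⇒ q·5+(1-q)·2 = q·9+(1-q)·1 ⇒ q(-4) = (1-q)(-1) ⇒ q = 1/5
P2 indiff ⇒ p·9+(1-p)·6 = p·5+(1-p)·8 ⇒ p(4) = (1-p)(2) ⇒ p = 1/3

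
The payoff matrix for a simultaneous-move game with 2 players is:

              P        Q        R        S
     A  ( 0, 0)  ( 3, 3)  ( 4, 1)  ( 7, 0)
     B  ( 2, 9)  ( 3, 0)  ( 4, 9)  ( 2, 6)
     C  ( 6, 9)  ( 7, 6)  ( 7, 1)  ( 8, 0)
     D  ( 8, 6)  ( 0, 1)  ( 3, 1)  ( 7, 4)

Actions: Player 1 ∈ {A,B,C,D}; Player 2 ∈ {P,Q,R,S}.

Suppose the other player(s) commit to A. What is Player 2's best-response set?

P2 best: {Q}

u_2(P vs A) = 0
u_2(Q vs A) = 3
u_2(R vs A) = 1
u_2(S vs A) = 0
max payoff 3 at {Q}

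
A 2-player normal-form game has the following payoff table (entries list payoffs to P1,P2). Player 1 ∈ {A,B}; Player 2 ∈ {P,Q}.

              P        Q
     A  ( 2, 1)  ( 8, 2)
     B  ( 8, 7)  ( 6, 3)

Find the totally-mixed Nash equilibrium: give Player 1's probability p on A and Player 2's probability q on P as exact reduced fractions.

(p,q) = (4/5, 1/4)

P1 indiff ⇒ q·2+(1-q)·8 = q·8+(1-q)·6 ⇒ q(-6) = (1-q)(-2) ⇒ q = 1/4
P2 indiff ⇒ p·1+(1-p)·7 = p·2+(1-p)·3 ⇒ p(-1) = (1-p)(-4) ⇒ p = 4/5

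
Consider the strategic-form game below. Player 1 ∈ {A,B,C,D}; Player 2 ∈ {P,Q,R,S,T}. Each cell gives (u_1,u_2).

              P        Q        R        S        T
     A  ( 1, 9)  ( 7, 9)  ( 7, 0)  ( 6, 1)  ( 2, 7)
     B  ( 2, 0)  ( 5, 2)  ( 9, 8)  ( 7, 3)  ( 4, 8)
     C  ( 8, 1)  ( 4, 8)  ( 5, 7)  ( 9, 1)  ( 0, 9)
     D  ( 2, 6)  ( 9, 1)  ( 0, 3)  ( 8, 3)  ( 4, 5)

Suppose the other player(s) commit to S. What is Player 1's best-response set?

u_1(A vs S) = 6
u_1(B vs S) = 7
u_1(C vs S) = 9
u_1(D vs S) = 8
max payoff 9 at {C}

P1 best: {C}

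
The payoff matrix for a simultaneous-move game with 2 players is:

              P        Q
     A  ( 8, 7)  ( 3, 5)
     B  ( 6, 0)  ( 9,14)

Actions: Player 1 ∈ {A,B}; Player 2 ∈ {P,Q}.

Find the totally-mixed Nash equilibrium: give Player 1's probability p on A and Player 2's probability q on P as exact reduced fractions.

P1 mixes 7/8 on A; P2 mixes 3/4 on P

P1 indiff ⇒ q·8+(1-q)·3 = q·6+(1-q)·9 ⇒ q(2) = (1-q)(6) ⇒ q = 3/4
P2 indiff ⇒ p·7+(1-p)·0 = p·5+(1-p)·14 ⇒ p(2) = (1-p)(14) ⇒ p = 7/8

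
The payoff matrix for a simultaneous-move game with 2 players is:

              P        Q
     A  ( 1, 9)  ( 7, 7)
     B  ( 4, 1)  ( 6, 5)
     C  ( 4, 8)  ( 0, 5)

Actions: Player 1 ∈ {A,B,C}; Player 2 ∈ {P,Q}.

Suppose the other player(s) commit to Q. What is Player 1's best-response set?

u_1(A vs Q) = 7
u_1(B vs Q) = 6
u_1(C vs Q) = 0
max payoff 7 at {A}

argmax u_1 = {A}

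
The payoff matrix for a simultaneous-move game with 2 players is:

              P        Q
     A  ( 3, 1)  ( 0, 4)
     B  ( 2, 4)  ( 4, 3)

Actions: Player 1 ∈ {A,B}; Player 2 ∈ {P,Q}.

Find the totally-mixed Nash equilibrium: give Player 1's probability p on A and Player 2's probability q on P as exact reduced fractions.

P1 indiff ⇒ q·3+(1-q)·0 = q·2+(1-q)·4 ⇒ q(1) = (1-q)(4) ⇒ q = 4/5
P2 indiff ⇒ p·1+(1-p)·4 = p·4+(1-p)·3 ⇒ p(-3) = (1-p)(-1) ⇒ p = 1/4

(p,q) = (1/4, 4/5)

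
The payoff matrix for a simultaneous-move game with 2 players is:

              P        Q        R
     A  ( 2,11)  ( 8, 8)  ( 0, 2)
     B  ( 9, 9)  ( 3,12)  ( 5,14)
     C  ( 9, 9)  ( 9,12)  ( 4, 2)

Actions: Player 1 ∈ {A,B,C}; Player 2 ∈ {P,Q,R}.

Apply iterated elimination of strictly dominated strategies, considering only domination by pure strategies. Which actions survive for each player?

P1 drop A (C beats it: P:9>2 Q:9>8 R:4>0)
P2 drop P (Q beats it: B:12>9 C:12>9)
P1→{B,C} P2→{Q,R}

Remaining: P1:{B,C} P2:{Q,R}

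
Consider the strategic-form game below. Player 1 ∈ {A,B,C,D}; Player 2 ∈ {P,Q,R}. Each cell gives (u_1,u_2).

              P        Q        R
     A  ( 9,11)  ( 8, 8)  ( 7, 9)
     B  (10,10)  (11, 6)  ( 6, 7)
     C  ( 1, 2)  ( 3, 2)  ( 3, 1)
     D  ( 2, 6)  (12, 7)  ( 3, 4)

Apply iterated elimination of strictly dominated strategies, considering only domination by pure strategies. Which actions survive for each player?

P1 drop C (A beats it: P:9>1 Q:8>3 R:7>3)
P2 drop R (P beats it: A:11>9 B:10>7 D:6>4)
P1 drop A (B beats it: P:10>9 Q:11>8)
P1→{B,D} P2→{P,Q}

IESDS → P1:{B,D} P2:{P,Q}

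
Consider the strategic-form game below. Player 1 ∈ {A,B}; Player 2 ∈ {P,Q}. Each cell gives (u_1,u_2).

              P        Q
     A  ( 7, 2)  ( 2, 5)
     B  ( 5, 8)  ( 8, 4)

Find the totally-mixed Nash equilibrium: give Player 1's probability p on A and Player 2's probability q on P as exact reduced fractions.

p=4/7, q=3/4

P1 indiff ⇒ q·7+(1-q)·2 = q·5+(1-q)·8 ⇒ q(2) = (1-q)(6) ⇒ q = 3/4
P2 indiff ⇒ p·2+(1-p)·8 = p·5+(1-p)·4 ⇒ p(-3) = (1-p)(-4) ⇒ p = 4/7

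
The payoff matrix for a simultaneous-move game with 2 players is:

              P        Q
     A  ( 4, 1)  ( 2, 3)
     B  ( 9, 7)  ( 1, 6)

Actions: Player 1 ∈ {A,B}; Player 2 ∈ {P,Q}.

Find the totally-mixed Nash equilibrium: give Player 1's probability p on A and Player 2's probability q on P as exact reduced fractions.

P1 indiff ⇒ q·4+(1-q)·2 = q·9+(1-q)·1 ⇒ q(-5) = (1-q)(-1) ⇒ q = 1/6
P2 indiff ⇒ p·1+(1-p)·7 = p·3+(1-p)·6 ⇒ p(-2) = (1-p)(-1) ⇒ p = 1/3

p=1/3, q=1/6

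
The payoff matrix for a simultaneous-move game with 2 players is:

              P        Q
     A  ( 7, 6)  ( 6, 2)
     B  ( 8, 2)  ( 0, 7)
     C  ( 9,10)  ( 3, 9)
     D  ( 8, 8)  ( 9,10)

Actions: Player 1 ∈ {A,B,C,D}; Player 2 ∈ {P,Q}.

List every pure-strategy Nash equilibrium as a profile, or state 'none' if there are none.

(A,P): not NE [P1→C gives 9>7]
(A,Q): not NE [P1→D gives 9>6; P2→P gives 6>2]
(B,P): not NE [P1→C gives 9>8; P2→Q gives 7>2]
(B,Q): not NE [P1→D gives 9>0]
(C,P): NE
(C,Q): not NE [P1→D gives 9>3; P2→P gives 10>9]
(D,P): not NE [P1→C gives 9>8; P2→Q gives 10>8]
(D,Q): NE

Nash profiles: (C,P), (D,Q)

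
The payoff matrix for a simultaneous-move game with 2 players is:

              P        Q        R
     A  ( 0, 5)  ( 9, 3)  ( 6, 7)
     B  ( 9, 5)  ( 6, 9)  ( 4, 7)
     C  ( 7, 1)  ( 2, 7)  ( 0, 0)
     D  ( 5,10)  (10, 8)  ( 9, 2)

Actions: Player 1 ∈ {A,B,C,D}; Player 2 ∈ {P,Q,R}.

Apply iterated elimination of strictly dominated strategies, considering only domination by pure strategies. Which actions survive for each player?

P1 drop A (D beats it: P:5>0 Q:10>9 R:9>6)
P1 drop C (B beats it: P:9>7 Q:6>2 R:4>0)
P2 drop R (Q beats it: B:9>7 D:8>2)
P1→{B,D} P2→{P,Q}

Survivors P1:{B,D} P2:{P,Q}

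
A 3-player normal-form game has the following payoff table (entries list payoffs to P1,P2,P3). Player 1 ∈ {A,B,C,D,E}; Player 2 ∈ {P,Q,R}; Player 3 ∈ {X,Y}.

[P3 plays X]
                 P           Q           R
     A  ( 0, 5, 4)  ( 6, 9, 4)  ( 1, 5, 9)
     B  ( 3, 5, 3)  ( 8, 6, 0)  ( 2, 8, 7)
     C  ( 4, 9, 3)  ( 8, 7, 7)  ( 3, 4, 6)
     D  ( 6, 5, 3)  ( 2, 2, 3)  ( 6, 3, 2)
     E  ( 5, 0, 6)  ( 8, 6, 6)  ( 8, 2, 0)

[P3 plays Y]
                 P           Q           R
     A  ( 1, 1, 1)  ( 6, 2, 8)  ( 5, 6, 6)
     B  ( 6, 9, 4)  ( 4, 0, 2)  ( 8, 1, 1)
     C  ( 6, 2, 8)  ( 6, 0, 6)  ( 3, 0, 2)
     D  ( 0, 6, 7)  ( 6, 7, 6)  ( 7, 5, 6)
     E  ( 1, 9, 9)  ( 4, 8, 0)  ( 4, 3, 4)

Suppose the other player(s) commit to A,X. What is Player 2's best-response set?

argmax u_2 = {Q}

u_2(P vs A,X) = 5
u_2(Q vs A,X) = 9
u_2(R vs A,X) = 5
max payoff 9 at {Q}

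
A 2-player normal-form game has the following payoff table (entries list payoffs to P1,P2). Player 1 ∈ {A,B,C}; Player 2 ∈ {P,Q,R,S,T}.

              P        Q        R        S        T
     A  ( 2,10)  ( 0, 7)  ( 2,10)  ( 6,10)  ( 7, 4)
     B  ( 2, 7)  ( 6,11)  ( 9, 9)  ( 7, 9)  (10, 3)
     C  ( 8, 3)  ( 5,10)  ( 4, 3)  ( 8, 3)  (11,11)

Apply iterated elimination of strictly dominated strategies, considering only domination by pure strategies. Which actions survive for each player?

P1 drop A (C beats it: P:8>2 Q:5>0 R:4>2 S:8>6 T:11>7)
P2 drop P (Q beats it: B:11>7 C:10>3)
P2 drop R (Q beats it: B:11>9 C:10>3)
P2 drop S (Q beats it: B:11>9 C:10>3)
P1→{B,C} P2→{Q,T}

Remaining: P1:{B,C} P2:{Q,T}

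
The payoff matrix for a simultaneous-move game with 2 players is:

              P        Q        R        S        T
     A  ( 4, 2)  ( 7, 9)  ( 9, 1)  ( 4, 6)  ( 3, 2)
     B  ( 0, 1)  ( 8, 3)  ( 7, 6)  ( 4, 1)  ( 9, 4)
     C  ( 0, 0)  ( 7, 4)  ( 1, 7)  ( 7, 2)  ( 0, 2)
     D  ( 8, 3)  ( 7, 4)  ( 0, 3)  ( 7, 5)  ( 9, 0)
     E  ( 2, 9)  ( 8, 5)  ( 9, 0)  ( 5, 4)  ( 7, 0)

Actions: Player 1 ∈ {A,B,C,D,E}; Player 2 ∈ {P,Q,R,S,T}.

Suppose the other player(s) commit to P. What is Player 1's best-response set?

u_1(A vs P) = 4
u_1(B vs P) = 0
u_1(C vs P) = 0
u_1(D vs P) = 8
u_1(E vs P) = 2
max payoff 8 at {D}

argmax u_1 = {D}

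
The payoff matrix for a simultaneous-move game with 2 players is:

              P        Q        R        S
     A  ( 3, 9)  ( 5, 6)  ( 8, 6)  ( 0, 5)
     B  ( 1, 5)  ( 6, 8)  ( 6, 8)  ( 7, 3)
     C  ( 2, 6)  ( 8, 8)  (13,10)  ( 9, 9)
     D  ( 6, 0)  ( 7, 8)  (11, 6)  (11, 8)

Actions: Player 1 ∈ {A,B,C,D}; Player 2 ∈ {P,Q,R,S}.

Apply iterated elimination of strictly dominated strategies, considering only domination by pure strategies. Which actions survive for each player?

Survivors P1:{C,D} P2:{Q,R,S}

P1 drop A (D beats it: P:6>3 Q:7>5 R:11>8 S:11>0)
P1 drop B (C beats it: P:2>1 Q:8>6 R:13>6 S:9>7)
P2 drop P (Q beats it: C:8>6 D:8>0)
P1→{C,D} P2→{Q,R,S}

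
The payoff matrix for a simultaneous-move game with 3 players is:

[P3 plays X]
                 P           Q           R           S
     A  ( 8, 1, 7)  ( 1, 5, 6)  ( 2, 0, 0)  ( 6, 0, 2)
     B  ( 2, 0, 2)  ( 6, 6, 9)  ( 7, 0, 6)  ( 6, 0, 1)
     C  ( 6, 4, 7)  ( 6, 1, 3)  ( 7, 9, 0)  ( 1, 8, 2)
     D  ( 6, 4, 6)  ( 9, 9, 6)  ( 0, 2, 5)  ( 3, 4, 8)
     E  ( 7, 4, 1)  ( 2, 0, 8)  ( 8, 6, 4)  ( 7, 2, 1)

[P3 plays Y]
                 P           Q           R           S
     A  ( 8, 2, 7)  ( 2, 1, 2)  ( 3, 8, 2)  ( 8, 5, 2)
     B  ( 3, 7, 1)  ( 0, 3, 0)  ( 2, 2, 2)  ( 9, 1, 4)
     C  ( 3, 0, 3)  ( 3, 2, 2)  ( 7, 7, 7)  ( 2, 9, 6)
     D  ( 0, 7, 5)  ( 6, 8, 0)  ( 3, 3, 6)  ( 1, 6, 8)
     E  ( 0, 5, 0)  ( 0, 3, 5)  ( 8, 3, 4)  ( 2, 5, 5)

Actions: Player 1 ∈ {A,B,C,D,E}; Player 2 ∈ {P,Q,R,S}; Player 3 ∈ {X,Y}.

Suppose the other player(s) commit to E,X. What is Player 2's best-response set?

BR_2 = {R}

u_2(P vs E,X) = 4
u_2(Q vs E,X) = 0
u_2(R vs E,X) = 6
u_2(S vs E,X) = 2
max payoff 6 at {R}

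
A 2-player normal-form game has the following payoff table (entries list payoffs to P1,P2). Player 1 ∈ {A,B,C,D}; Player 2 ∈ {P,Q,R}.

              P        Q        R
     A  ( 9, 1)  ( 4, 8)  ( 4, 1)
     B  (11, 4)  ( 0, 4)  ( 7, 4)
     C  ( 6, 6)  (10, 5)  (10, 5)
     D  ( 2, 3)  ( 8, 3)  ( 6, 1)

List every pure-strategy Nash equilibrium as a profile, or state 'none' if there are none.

Nash profiles: (B,P)

(A,P): not NE [P1→B gives 11>9; P2→Q gives 8>1]
(A,Q): not NE [P1→C gives 10>4]
(A,R): not NE [P1→C gives 10>4; P2→Q gives 8>1]
(B,P): NE
(B,Q): not NE [P1→C gives 10>0]
(B,R): not NE [P1→C gives 10>7]
(C,P): not NE [P1→B gives 11>6]
(C,Q): not NE [P2→P gives 6>5]
(C,R): not NE [P2→P gives 6>5]
(D,P): not NE [P1→B gives 11>2]
(D,Q): not NE [P1→C gives 10>8]
(D,R): not NE [P1→C gives 10>6; P2→Q gives 3>1]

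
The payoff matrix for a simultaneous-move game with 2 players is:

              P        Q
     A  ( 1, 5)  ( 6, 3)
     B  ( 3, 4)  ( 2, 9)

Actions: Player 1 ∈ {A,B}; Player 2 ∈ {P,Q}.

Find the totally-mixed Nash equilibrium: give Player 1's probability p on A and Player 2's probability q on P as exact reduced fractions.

P1 indiff ⇒ q·1+(1-q)·6 = q·3+(1-q)·2 ⇒ q(-2) = (1-q)(-4) ⇒ q = 2/3
P2 indiff ⇒ p·5+(1-p)·4 = p·3+(1-p)·9 ⇒ p(2) = (1-p)(5) ⇒ p = 5/7

P1 mixes 5/7 on A; P2 mixes 2/3 on P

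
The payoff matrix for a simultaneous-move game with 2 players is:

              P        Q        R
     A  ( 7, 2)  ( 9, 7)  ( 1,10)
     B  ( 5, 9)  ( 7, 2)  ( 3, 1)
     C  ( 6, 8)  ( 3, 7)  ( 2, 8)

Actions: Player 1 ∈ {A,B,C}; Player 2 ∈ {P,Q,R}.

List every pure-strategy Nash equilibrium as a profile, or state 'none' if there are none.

No pure NE.

(A,P): not NE [P2→R gives 10>2]
(A,Q): not NE [P2→R gives 10>7]
(A,R): not NE [P1→B gives 3>1]
(B,P): not NE [P1→A gives 7>5]
(B,Q): not NE [P1→A gives 9>7; P2→P gives 9>2]
(B,R): not NE [P2→P gives 9>1]
(C,P): not NE [P1→A gives 7>6]
(C,Q): not NE [P1→A gives 9>3; P2→R gives 8>7]
(C,R): not NE [P1→B gives 3>2]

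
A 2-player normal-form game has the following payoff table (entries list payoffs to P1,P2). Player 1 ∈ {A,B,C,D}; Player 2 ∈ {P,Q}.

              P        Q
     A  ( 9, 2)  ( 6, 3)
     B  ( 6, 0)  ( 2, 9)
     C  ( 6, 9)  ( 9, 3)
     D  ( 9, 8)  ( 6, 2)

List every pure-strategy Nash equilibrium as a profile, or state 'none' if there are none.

PSNE = {(D,P)}

(A,P): not NE [P2→Q gives 3>2]
(A,Q): not NE [P1→C gives 9>6]
(B,P): not NE [P1→D gives 9>6; P2→Q gives 9>0]
(B,Q): not NE [P1→C gives 9>2]
(C,P): not NE [P1→D gives 9>6]
(C,Q): not NE [P2→P gives 9>3]
(D,P): NE
(D,Q): not NE [P1→C gives 9>6; P2→P gives 8>2]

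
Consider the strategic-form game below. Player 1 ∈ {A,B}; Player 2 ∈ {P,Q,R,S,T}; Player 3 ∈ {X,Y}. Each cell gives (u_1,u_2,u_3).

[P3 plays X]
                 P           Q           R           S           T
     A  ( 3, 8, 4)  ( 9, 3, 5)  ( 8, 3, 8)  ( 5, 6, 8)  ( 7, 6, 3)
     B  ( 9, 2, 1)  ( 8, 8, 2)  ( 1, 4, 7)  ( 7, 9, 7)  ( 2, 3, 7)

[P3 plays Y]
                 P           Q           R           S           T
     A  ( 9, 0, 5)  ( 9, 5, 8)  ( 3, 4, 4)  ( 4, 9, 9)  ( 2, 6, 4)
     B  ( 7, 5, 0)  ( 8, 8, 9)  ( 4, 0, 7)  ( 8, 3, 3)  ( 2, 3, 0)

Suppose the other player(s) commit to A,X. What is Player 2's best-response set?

u_2(P vs A,X) = 8
u_2(Q vs A,X) = 3
u_2(R vs A,X) = 3
u_2(S vs A,X) = 6
u_2(T vs A,X) = 6
max payoff 8 at {P}

argmax u_2 = {P}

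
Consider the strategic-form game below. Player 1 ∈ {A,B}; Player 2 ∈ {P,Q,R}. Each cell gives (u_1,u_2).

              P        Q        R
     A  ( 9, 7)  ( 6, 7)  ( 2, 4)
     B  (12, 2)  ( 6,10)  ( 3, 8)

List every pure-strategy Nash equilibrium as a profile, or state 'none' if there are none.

(A,P): not NE [P1→B gives 12>9]
(A,Q): NE
(A,R): not NE [P1→B gives 3>2; P2→Q gives 7>4]
(B,P): not NE [P2→Q gives 10>2]
(B,Q): NE
(B,R): not NE [P2→Q gives 10>8]

NE set: (A,Q), (B,Q)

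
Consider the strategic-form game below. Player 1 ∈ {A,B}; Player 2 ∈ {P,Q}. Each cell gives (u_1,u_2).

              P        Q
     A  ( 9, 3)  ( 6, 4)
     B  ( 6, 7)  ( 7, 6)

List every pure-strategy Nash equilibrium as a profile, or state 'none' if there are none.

(A,P): not NE [P2→Q gives 4>3]
(A,Q): not NE [P1→B gives 7>6]
(B,P): not NE [P1→A gives 9>6]
(B,Q): not NE [P2→P gives 7>6]

Equilibria: none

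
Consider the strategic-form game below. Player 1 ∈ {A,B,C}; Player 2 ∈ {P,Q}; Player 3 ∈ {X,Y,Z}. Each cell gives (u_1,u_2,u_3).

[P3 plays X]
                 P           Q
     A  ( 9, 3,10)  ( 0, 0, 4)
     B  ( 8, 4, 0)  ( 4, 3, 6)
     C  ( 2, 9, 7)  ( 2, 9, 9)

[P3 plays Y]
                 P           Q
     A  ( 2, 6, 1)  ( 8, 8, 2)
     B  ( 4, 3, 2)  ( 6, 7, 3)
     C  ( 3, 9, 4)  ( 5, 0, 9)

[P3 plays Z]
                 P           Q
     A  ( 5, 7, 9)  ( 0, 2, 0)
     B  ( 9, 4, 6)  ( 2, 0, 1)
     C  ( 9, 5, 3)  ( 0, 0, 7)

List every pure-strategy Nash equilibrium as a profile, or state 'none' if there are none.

PSNE = {(A,P,X), (B,P,Z)}

(A,P,X): NE
(A,P,Y): not NE [P1→B gives 4>2; P2→Q gives 8>6; P3→X gives 10>1]
(A,P,Z): not NE [P1→C gives 9>5; P3→X gives 10>9]
(A,Q,X): not NE [P1→B gives 4>0; P2→P gives 3>0]
(A,Q,Y): not NE [P3→X gives 4>2]
(A,Q,Z): not NE [P1→B gives 2>0; P2→P gives 7>2; P3→X gives 4>0]
(B,P,X): not NE [P1→A gives 9>8; P3→Z gives 6>0]
(B,P,Y): not NE [P2→Q gives 7>3; P3→Z gives 6>2]
(B,P,Z): NE
(B,Q,X): not NE [P2→P gives 4>3]
(B,Q,Y): not NE [P1→A gives 8>6; P3→X gives 6>3]
(B,Q,Z): not NE [P2→P gives 4>0; P3→X gives 6>1]
(C,P,X): not NE [P1→A gives 9>2]
(C,P,Y): not NE [P1→B gives 4>3; P3→X gives 7>4]
(C,P,Z): not NE [P3→X gives 7>3]
(C,Q,X): not NE [P1→B gives 4>2]
(C,Q,Y): not NE [P1→A gives 8>5; P2→P gives 9>0]
(C,Q,Z): not NE [P1→B gives 2>0; P2→P gives 5>0; P3→Y gives 9>7]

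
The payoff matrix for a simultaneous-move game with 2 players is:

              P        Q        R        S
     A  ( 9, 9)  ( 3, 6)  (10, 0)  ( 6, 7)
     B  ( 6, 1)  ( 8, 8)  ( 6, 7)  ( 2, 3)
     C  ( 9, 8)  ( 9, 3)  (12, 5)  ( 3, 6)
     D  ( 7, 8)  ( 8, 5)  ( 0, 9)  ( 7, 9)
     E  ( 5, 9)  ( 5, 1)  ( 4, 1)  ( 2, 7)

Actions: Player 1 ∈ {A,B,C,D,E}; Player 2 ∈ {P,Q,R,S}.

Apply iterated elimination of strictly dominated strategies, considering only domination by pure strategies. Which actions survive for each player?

P1 drop B (C beats it: P:9>6 Q:9>8 R:12>6 S:3>2)
P1 drop E (C beats it: P:9>5 Q:9>5 R:12>4 S:3>2)
P2 drop Q (P beats it: A:9>6 C:8>3 D:8>5)
P1→{A,C,D} P2→{P,R,S}

Remaining: P1:{A,C,D} P2:{P,R,S}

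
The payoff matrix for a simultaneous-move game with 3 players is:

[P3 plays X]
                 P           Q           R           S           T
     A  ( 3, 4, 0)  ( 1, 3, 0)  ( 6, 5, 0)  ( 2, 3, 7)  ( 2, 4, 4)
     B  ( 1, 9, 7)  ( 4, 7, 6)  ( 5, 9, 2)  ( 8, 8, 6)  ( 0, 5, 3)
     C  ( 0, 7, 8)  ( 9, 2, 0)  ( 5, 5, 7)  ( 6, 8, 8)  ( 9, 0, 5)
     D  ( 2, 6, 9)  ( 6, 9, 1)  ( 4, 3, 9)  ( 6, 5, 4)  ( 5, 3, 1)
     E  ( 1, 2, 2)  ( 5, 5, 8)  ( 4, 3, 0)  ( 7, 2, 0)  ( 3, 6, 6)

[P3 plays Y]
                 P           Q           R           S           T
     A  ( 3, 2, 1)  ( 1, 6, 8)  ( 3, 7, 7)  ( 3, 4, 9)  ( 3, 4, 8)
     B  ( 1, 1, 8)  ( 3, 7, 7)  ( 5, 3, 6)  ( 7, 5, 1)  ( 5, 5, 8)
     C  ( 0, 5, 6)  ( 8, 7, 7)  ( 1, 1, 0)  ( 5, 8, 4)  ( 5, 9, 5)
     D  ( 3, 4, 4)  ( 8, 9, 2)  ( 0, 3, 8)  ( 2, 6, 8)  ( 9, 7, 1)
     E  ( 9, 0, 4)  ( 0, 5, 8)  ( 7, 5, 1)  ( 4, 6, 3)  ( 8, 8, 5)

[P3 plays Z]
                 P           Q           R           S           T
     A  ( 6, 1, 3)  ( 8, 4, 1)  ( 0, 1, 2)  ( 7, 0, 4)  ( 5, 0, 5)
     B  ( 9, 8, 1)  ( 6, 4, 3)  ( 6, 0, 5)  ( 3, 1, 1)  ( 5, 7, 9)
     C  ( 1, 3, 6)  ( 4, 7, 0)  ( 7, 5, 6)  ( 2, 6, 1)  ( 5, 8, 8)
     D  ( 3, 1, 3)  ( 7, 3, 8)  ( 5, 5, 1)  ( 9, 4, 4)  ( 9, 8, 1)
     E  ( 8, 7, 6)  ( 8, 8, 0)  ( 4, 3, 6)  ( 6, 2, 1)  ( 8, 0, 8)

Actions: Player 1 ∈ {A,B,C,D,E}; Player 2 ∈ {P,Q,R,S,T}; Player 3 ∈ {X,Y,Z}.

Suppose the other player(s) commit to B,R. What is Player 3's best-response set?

P3 best: {Y}

u_3(X vs B,R) = 2
u_3(Y vs B,R) = 6
u_3(Z vs B,R) = 5
max payoff 6 at {Y}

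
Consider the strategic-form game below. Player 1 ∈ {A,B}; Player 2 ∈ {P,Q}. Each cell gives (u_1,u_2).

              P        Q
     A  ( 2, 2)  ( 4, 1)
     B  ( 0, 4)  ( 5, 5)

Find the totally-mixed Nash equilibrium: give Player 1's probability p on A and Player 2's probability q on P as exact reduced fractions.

(p,q) = (1/2, 1/3)

P1 indiff ⇒ q·2+(1-q)·4 = q·0+(1-q)·5 ⇒ q(2) = (1-q)(1) ⇒ q = 1/3
P2 indiff ⇒ p·2+(1-p)·4 = p·1+(1-p)·5 ⇒ p(1) = (1-p)(1) ⇒ p = 1/2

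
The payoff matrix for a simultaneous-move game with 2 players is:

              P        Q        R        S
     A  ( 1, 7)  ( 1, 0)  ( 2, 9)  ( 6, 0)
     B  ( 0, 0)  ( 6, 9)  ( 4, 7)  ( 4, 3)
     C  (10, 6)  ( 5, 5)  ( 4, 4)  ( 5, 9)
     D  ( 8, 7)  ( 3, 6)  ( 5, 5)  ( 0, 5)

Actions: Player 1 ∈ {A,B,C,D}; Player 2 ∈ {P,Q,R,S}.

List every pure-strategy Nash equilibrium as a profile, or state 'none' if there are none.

PSNE = {(B,Q)}

(A,P): not NE [P1→C gives 10>1; P2→R gives 9>7]
(A,Q): not NE [P1→B gives 6>1; P2→R gives 9>0]
(A,R): not NE [P1→D gives 5>2]
(A,S): not NE [P2→R gives 9>0]
(B,P): not NE [P1→C gives 10>0; P2→Q gives 9>0]
(B,Q): NE
(B,R): not NE [P1→D gives 5>4; P2→Q gives 9>7]
(B,S): not NE [P1→A gives 6>4; P2→Q gives 9>3]
(C,P): not NE [P2→S gives 9>6]
(C,Q): not NE [P1→B gives 6>5; P2→S gives 9>5]
(C,R): not NE [P1→D gives 5>4; P2→S gives 9>4]
(C,S): not NE [P1→A gives 6>5]
(D,P): not NE [P1→C gives 10>8]
(D,Q): not NE [P1→B gives 6>3; P2→P gives 7>6]
(D,R): not NE [P2→P gives 7>5]
(D,S): not NE [P1→A gives 6>0; P2→P gives 7>5]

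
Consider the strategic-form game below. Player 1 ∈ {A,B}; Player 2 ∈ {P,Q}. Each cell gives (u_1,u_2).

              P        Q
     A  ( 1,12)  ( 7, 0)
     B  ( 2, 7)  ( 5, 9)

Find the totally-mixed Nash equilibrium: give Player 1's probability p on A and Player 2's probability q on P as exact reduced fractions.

p=1/7, q=2/3

P1 indiff ⇒ q·1+(1-q)·7 = q·2+(1-q)·5 ⇒ q(-1) = (1-q)(-2) ⇒ q = 2/3
P2 indiff ⇒ p·12+(1-p)·7 = p·0+(1-p)·9 ⇒ p(12) = (1-p)(2) ⇒ p = 1/7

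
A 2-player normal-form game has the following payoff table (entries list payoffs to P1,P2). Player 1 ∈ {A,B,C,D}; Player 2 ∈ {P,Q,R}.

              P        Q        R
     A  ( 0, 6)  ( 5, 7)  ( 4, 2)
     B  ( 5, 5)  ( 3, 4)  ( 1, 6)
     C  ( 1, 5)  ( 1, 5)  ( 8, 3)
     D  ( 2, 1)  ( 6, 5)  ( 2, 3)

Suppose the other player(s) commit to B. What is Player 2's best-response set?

u_2(P vs B) = 5
u_2(Q vs B) = 4
u_2(R vs B) = 6
max payoff 6 at {R}

P2 best: {R}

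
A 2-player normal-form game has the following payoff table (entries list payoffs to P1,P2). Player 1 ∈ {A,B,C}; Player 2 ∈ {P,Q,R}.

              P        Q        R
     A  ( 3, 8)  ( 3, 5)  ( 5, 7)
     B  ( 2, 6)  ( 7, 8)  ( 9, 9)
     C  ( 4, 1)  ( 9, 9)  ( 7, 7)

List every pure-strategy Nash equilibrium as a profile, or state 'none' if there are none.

(A,P): not NE [P1→C gives 4>3]
(A,Q): not NE [P1→C gives 9>3; P2→P gives 8>5]
(A,R): not NE [P1→B gives 9>5; P2→P gives 8>7]
(B,P): not NE [P1→C gives 4>2; P2→R gives 9>6]
(B,Q): not NE [P1→C gives 9>7; P2→R gives 9>8]
(B,R): NE
(C,P): not NE [P2→Q gives 9>1]
(C,Q): NE
(C,R): not NE [P1→B gives 9>7; P2→Q gives 9>7]

PSNE = {(B,R), (C,Q)}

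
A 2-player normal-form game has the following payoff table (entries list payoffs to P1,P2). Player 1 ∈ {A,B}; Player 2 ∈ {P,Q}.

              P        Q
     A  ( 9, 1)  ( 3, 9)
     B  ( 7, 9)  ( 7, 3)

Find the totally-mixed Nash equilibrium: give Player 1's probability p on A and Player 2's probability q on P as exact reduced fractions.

P1 indiff ⇒ q·9+(1-q)·3 = q·7+(1-q)·7 ⇒ q(2) = (1-q)(4) ⇒ q = 2/3
P2 indiff ⇒ p·1+(1-p)·9 = p·9+(1-p)·3 ⇒ p(-8) = (1-p)(-6) ⇒ p = 3/7

P1 mixes 3/7 on A; P2 mixes 2/3 on P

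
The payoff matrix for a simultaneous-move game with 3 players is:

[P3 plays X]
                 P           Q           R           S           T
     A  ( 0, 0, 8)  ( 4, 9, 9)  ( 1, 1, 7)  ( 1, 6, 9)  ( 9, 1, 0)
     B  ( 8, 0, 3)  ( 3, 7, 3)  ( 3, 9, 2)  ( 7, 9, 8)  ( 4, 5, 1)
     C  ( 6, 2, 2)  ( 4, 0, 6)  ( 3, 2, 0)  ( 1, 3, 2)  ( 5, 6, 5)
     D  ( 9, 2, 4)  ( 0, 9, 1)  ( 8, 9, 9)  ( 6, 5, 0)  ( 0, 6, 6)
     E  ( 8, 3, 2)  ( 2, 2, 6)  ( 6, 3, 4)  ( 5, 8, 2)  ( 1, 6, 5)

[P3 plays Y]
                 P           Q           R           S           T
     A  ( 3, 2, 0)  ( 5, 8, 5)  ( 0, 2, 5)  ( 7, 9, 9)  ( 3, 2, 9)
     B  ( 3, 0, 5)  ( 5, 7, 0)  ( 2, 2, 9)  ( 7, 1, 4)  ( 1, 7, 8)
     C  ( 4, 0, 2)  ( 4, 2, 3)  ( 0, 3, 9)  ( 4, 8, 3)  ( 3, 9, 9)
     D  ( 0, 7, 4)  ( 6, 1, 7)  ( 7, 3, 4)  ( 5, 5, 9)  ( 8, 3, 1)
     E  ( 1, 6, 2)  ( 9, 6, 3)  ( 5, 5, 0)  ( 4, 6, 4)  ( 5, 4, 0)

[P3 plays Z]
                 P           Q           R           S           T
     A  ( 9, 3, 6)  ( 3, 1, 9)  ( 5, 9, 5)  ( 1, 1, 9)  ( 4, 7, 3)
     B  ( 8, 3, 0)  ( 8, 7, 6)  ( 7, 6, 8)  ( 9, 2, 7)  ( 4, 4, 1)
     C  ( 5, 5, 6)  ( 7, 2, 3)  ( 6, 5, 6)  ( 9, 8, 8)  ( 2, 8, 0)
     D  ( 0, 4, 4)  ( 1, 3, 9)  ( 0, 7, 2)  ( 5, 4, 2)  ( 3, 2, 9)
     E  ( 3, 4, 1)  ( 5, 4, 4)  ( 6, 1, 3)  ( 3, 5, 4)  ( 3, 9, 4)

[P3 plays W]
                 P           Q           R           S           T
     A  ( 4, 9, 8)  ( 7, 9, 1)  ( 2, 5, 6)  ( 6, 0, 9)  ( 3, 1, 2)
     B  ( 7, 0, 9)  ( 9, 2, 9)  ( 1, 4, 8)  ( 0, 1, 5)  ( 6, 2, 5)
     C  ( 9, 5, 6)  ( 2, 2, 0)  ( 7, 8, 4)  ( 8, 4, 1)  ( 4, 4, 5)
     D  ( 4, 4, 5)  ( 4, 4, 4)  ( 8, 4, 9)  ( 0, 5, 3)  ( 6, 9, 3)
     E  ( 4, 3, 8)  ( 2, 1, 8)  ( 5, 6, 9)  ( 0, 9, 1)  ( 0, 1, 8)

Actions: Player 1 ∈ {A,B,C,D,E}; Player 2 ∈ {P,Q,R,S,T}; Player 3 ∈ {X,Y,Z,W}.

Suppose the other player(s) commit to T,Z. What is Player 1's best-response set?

P1 best: {A,B}

u_1(A vs T,Z) = 4
u_1(B vs T,Z) = 4
u_1(C vs T,Z) = 2
u_1(D vs T,Z) = 3
u_1(E vs T,Z) = 3
max payoff 4 at {A,B}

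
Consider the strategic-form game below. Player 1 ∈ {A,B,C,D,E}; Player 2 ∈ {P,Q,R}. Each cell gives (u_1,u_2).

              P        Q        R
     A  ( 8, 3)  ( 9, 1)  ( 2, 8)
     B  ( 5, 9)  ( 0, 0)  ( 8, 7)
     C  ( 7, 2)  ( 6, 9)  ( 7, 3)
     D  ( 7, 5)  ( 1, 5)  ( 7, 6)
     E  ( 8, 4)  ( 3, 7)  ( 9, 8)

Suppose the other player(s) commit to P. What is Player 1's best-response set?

u_1(A vs P) = 8
u_1(B vs P) = 5
u_1(C vs P) = 7
u_1(D vs P) = 7
u_1(E vs P) = 8
max payoff 8 at {A,E}

argmax u_1 = {A,E}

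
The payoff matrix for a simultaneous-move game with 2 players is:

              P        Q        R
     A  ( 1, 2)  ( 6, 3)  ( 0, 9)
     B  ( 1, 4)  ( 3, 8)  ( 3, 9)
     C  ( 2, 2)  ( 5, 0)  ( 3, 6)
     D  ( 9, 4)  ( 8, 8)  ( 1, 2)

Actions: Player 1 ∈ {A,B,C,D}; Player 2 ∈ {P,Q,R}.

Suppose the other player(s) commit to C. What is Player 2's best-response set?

P2 best: {R}

u_2(P vs C) = 2
u_2(Q vs C) = 0
u_2(R vs C) = 6
max payoff 6 at {R}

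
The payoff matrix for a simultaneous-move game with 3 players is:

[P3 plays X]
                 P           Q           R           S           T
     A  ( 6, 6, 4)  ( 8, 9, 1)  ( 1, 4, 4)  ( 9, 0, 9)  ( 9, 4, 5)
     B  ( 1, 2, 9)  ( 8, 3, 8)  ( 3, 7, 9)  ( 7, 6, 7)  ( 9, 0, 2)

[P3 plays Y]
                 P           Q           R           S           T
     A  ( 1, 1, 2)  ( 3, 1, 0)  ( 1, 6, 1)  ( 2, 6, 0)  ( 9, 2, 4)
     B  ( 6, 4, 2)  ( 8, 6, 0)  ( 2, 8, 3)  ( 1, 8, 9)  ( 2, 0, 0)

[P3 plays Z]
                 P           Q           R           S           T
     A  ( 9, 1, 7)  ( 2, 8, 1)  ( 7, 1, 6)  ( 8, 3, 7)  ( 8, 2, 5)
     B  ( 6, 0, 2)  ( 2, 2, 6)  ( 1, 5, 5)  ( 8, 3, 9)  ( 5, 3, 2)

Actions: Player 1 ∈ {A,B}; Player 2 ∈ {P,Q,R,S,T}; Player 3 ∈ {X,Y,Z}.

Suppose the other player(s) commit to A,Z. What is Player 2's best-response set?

u_2(P vs A,Z) = 1
u_2(Q vs A,Z) = 8
u_2(R vs A,Z) = 1
u_2(S vs A,Z) = 3
u_2(T vs A,Z) = 2
max payoff 8 at {Q}

BR_2 = {Q}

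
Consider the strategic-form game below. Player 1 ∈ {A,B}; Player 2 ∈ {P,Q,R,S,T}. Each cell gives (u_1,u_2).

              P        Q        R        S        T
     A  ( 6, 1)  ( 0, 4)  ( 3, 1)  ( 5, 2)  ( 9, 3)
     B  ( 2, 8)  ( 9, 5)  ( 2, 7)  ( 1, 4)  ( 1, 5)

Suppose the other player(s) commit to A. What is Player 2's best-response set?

u_2(P vs A) = 1
u_2(Q vs A) = 4
u_2(R vs A) = 1
u_2(S vs A) = 2
u_2(T vs A) = 3
max payoff 4 at {Q}

BR_2 = {Q}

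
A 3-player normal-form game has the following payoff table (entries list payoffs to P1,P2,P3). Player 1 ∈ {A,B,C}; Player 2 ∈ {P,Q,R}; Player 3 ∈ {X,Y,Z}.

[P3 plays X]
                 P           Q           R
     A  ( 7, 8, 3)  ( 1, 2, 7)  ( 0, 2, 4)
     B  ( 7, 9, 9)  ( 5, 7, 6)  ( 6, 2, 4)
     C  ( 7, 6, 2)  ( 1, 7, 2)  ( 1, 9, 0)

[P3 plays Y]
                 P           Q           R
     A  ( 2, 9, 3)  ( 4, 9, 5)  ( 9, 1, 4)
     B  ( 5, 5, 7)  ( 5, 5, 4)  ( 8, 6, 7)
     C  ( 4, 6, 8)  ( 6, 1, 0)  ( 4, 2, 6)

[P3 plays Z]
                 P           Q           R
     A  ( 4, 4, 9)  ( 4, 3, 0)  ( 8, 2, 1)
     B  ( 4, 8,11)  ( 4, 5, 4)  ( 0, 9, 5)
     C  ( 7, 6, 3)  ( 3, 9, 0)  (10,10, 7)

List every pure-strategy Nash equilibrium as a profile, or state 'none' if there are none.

(A,P,X): not NE [P3→Z gives 9>3]
(A,P,Y): not NE [P1→B gives 5>2; P3→Z gives 9>3]
(A,P,Z): not NE [P1→C gives 7>4]
(A,Q,X): not NE [P1→B gives 5>1; P2→P gives 8>2]
(A,Q,Y): not NE [P1→C gives 6>4; P3→X gives 7>5]
(A,Q,Z): not NE [P2→P gives 4>3; P3→X gives 7>0]
(A,R,X): not NE [P1→B gives 6>0; P2→P gives 8>2]
(A,R,Y): not NE [P2→Q gives 9>1]
(A,R,Z): not NE [P1→C gives 10>8; P2→P gives 4>2; P3→Y gives 4>1]
(B,P,X): not NE [P3→Z gives 11>9]
(B,P,Y): not NE [P2→R gives 6>5; P3→Z gives 11>7]
(B,P,Z): not NE [P1→C gives 7>4; P2→R gives 9>8]
(B,Q,X): not NE [P2→P gives 9>7]
(B,Q,Y): not NE [P1→C gives 6>5; P2→R gives 6>5; P3→X gives 6>4]
(B,Q,Z): not NE [P2→R gives 9>5; P3→X gives 6>4]
(B,R,X): not NE [P2→P gives 9>2; P3→Y gives 7>4]
(B,R,Y): not NE [P1→A gives 9>8]
(B,R,Z): not NE [P1→C gives 10>0; P3→Y gives 7>5]
(C,P,X): not NE [P2→R gives 9>6; P3→Y gives 8>2]
(C,P,Y): not NE [P1→B gives 5>4]
(C,P,Z): not NE [P2→R gives 10>6; P3→Y gives 8>3]
(C,Q,X): not NE [P1→B gives 5>1; P2→R gives 9>7]
(C,Q,Y): not NE [P2→P gives 6>1; P3→X gives 2>0]
(C,Q,Z): not NE [P1→B gives 4>3; P2→R gives 10>9; P3→X gives 2>0]
(C,R,X): not NE [P1→B gives 6>1; P3→Z gives 7>0]
(C,R,Y): not NE [P1→A gives 9>4; P2→P gives 6>2; P3→Z gives 7>6]
(C,R,Z): NE

NE set: (C,R,Z)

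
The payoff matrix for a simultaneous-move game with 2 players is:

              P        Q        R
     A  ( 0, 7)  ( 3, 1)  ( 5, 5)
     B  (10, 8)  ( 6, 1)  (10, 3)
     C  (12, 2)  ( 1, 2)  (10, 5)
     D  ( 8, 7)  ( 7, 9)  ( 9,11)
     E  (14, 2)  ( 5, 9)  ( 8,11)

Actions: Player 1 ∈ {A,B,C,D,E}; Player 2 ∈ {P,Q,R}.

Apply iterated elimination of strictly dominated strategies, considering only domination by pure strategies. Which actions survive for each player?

IESDS → P1:{B,C,E} P2:{P,R}

P1 drop A (B beats it: P:10>0 Q:6>3 R:10>5)
P2 drop Q (R beats it: B:3>1 C:5>2 D:11>9 E:11>9)
P1 drop D (B beats it: P:10>8 R:10>9)
P1→{B,C,E} P2→{P,R}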